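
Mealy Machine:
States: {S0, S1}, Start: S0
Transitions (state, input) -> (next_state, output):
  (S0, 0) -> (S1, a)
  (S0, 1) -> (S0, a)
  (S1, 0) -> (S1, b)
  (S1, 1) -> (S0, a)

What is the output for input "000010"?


Step-by-step:
  (S0, 0) -> (S1, a)
  (S1, 0) -> (S1, b)
  (S1, 0) -> (S1, b)
  (S1, 0) -> (S1, b)
  (S1, 1) -> (S0, a)
  (S0, 0) -> (S1, a)

"abbbaa"


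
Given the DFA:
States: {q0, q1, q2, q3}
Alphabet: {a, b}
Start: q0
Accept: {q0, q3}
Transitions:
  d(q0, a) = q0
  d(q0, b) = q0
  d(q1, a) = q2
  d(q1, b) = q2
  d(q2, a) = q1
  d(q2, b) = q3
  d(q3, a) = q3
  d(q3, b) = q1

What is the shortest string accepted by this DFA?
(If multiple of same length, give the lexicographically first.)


BFS by string length (lex-first path to each state shown):
  len 0: q0<-""
Found accept state at length 0.

"" (empty string)


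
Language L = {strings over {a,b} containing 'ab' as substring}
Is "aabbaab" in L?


'ab' occurs at index 1

Yes, "aabbaab" is in L


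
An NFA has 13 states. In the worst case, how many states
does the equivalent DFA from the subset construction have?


Subset construction: one DFA state per subset of NFA states.
2^13 = 8192

8192


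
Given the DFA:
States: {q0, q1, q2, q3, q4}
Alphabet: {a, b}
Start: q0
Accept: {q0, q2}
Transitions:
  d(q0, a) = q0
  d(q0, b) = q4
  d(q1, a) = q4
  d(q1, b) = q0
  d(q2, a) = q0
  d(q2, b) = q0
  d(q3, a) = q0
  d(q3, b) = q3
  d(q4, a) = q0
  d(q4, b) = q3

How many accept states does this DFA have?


Accept states listed: {q0, q2}
Counting: q0(1) q2(2)

2


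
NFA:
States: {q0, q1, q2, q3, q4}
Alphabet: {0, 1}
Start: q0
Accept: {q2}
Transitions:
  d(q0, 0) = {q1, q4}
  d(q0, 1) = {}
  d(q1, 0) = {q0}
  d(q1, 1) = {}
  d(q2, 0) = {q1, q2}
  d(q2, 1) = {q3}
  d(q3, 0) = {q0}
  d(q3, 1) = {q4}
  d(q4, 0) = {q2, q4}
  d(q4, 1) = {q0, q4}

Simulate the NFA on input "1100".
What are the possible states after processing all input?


Start: {q0}
  --1--> {}
  --1--> {}
  --0--> {}
  --0--> {}

{} (empty set, no valid transitions)


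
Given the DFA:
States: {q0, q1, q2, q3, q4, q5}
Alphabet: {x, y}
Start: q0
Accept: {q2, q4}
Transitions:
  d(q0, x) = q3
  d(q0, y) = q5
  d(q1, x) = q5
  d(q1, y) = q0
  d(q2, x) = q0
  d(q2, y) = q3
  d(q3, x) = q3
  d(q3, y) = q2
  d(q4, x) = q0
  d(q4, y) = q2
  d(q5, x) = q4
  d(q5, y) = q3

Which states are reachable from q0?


BFS from q0:
  layer 0: {q0}
  layer 1: {q3, q5}
  layer 2: {q2, q4}

{q0, q2, q3, q4, q5}


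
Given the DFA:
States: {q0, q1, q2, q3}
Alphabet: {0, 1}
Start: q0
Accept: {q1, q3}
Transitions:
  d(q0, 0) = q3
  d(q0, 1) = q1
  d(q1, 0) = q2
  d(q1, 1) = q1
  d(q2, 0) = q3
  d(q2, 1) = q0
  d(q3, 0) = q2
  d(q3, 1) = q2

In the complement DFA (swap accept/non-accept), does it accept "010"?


Trace: q0 -> q3 -> q2 -> q3
Final: q3
Original accept: {q1, q3}
Complement: q3 is in original accept

No, complement rejects (original accepts)


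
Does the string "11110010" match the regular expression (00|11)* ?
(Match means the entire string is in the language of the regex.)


|string| = 8; first = '1'; last = '0'

No, "11110010" does not match (00|11)*


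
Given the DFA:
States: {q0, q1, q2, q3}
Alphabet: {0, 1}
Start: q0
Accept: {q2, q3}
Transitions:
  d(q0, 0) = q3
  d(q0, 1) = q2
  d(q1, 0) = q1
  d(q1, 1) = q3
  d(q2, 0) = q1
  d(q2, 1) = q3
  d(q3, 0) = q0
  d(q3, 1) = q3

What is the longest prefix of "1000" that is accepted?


Run the DFA, marking each prefix where the state is accepting:
  "" -> q0 [reject]
  "1" -> q2 [accept]
  "10" -> q1 [reject]
  "100" -> q1 [reject]
  "1000" -> q1 [reject]

"1"


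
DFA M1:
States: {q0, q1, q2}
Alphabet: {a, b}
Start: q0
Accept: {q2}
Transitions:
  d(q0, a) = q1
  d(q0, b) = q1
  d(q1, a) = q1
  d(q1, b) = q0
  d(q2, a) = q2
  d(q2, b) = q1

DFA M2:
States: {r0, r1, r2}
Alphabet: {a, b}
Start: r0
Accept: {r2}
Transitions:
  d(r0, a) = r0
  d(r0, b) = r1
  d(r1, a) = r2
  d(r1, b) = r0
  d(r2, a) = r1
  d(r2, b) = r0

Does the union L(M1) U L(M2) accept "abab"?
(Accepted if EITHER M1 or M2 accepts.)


M1: final=q0 accepted=False
M2: final=r0 accepted=False

No, union rejects (neither accepts)


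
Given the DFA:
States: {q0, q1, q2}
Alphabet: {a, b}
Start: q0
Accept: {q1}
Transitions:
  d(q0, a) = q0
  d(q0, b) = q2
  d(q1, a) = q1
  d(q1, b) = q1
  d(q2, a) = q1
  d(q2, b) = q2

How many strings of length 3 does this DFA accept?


Enumerating all length-3 strings:
  "aaa" -> q0 [reject]
  "aab" -> q2 [reject]
  "aba" -> q1 [accept]
  "abb" -> q2 [reject]
  "baa" -> q1 [accept]
  "bab" -> q1 [accept]
  "bba" -> q1 [accept]
  "bbb" -> q2 [reject]

4 out of 8


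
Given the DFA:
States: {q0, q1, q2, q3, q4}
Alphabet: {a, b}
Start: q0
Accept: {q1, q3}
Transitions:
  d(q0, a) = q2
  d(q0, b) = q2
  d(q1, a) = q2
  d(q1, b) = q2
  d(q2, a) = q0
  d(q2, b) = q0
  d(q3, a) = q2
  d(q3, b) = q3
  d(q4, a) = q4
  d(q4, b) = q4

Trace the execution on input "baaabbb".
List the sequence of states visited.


Input: baaabbb
d(q0, b) = q2
d(q2, a) = q0
d(q0, a) = q2
d(q2, a) = q0
d(q0, b) = q2
d(q2, b) = q0
d(q0, b) = q2


q0 -> q2 -> q0 -> q2 -> q0 -> q2 -> q0 -> q2


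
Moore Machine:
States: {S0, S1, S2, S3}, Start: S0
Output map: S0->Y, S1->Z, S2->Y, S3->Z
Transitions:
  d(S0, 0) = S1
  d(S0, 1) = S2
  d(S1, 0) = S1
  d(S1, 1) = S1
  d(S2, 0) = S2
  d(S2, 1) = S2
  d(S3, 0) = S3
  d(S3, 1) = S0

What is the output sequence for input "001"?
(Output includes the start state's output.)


Start: S0 (output Y)
  --0--> S1 (output Z)
  --0--> S1 (output Z)
  --1--> S1 (output Z)

"YZZZ"


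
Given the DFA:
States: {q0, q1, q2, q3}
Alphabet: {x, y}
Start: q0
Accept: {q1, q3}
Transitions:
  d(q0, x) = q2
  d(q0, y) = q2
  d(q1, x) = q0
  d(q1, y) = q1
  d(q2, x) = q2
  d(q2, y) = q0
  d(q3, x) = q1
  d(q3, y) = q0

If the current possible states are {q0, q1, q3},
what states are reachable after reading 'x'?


Apply transition on 'x' from each current state:
  d(q0, x) = q2
  d(q1, x) = q0
  d(q3, x) = q1

{q0, q1, q2}


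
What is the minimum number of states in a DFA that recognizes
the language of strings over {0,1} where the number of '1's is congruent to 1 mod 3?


States track (count of '1') mod 3.
Need 3 states: one per remainder 0..2; accept = remainder 1.

3


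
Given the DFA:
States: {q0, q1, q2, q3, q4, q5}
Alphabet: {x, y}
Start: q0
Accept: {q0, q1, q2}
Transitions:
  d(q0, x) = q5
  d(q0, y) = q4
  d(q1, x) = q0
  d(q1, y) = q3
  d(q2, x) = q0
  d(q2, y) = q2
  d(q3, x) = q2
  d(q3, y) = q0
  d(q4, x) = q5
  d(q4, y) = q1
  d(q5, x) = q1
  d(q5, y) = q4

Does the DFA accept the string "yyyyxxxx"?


Trace: q0 -> q4 -> q1 -> q3 -> q0 -> q5 -> q1 -> q0 -> q5
Final state: q5
Accept states: {q0, q1, q2}

No, rejected (final state q5 is not an accept state)


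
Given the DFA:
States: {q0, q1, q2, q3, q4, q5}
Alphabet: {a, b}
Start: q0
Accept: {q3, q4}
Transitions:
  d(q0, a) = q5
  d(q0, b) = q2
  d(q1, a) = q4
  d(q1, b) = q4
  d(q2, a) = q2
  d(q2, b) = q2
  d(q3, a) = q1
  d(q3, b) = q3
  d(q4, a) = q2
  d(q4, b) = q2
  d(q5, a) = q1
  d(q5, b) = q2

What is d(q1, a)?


Looking up transition d(q1, a)

q4


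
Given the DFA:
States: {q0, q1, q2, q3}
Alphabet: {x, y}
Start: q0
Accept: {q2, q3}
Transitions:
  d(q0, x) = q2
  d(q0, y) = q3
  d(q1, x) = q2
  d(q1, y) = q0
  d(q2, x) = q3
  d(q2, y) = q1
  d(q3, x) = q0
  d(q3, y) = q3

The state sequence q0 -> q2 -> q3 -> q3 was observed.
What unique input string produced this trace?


Trace back each transition to find the symbol:
  q0 --[x]--> q2
  q2 --[x]--> q3
  q3 --[y]--> q3

"xxy"


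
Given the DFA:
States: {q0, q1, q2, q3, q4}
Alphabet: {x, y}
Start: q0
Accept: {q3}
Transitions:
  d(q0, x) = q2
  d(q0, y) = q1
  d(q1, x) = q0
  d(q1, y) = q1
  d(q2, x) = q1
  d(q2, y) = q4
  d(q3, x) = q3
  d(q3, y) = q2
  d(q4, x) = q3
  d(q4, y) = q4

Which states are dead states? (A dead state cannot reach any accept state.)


Forward reachability from each state:
  q0 -> reaches accept state q3 (live)
  q1 -> reaches accept state q3 (live)
  q2 -> reaches accept state q3 (live)
  q3 -> reaches accept state q3 (live)
  q4 -> reaches accept state q3 (live)

None (all states can reach an accept state)


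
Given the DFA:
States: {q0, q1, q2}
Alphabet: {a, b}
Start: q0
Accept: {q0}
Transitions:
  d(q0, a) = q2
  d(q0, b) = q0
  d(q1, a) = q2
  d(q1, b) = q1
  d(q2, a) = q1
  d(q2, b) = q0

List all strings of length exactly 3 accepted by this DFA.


All strings of length 3: 8 total
Accepted: 3

"abb", "bab", "bbb"


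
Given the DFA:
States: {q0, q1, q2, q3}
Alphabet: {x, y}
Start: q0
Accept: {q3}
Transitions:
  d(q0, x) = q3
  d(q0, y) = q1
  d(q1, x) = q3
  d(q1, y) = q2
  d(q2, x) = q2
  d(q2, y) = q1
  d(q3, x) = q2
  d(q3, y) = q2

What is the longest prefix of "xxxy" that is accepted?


Run the DFA, marking each prefix where the state is accepting:
  "" -> q0 [reject]
  "x" -> q3 [accept]
  "xx" -> q2 [reject]
  "xxx" -> q2 [reject]
  "xxxy" -> q1 [reject]

"x"


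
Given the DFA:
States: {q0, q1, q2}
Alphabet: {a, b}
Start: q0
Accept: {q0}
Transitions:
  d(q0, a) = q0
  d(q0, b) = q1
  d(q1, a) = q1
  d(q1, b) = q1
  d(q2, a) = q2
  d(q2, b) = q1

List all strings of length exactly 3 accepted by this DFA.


All strings of length 3: 8 total
Accepted: 1

"aaa"


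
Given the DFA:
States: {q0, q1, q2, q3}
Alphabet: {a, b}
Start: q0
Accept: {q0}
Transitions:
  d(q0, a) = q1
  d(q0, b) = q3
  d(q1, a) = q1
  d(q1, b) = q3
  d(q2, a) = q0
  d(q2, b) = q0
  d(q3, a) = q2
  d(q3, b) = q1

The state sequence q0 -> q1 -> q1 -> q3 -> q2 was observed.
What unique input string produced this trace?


Trace back each transition to find the symbol:
  q0 --[a]--> q1
  q1 --[a]--> q1
  q1 --[b]--> q3
  q3 --[a]--> q2

"aaba"


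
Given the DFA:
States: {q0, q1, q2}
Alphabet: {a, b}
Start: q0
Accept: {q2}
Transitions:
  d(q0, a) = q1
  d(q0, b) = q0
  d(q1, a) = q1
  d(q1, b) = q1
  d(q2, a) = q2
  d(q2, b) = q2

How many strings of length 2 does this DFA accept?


Enumerating all length-2 strings:
  "aa" -> q1 [reject]
  "ab" -> q1 [reject]
  "ba" -> q1 [reject]
  "bb" -> q0 [reject]

0 out of 4


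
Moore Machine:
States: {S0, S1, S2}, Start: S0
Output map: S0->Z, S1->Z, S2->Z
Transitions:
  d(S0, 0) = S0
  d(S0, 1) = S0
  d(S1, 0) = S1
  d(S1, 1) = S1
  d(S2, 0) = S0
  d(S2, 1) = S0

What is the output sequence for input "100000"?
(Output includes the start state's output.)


Start: S0 (output Z)
  --1--> S0 (output Z)
  --0--> S0 (output Z)
  --0--> S0 (output Z)
  --0--> S0 (output Z)
  --0--> S0 (output Z)
  --0--> S0 (output Z)

"ZZZZZZZ"


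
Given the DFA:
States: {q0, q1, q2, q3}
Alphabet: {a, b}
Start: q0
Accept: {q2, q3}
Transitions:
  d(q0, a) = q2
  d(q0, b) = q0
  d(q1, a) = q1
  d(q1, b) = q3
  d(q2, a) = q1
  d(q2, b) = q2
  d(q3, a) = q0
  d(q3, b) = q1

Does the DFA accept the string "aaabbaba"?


Trace: q0 -> q2 -> q1 -> q1 -> q3 -> q1 -> q1 -> q3 -> q0
Final state: q0
Accept states: {q2, q3}

No, rejected (final state q0 is not an accept state)


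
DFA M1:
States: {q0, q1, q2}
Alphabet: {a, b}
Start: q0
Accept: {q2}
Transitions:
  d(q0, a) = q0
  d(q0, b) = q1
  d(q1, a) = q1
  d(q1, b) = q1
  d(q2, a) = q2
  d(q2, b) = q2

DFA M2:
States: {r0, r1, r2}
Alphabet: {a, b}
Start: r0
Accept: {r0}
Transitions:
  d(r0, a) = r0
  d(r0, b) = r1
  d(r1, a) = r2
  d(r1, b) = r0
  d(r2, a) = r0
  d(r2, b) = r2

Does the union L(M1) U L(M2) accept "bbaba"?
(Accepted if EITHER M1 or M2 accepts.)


M1: final=q1 accepted=False
M2: final=r2 accepted=False

No, union rejects (neither accepts)


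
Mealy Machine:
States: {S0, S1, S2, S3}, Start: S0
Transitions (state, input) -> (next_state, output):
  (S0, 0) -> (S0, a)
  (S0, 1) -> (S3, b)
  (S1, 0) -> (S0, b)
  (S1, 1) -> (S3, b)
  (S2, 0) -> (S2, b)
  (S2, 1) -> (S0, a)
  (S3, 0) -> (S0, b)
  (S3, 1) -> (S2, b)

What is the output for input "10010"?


Step-by-step:
  (S0, 1) -> (S3, b)
  (S3, 0) -> (S0, b)
  (S0, 0) -> (S0, a)
  (S0, 1) -> (S3, b)
  (S3, 0) -> (S0, b)

"bbabb"


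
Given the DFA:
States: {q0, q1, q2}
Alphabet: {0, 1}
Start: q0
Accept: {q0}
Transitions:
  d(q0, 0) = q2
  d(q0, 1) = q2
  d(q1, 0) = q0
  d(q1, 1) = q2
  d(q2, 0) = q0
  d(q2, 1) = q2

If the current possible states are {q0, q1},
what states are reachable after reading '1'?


Apply transition on '1' from each current state:
  d(q0, 1) = q2
  d(q1, 1) = q2

{q2}


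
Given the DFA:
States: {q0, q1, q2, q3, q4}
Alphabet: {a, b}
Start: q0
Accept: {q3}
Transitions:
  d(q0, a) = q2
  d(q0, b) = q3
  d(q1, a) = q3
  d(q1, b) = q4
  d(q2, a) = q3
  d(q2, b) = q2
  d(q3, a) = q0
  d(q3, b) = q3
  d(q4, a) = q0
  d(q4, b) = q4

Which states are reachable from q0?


BFS from q0:
  layer 0: {q0}
  layer 1: {q2, q3}

{q0, q2, q3}


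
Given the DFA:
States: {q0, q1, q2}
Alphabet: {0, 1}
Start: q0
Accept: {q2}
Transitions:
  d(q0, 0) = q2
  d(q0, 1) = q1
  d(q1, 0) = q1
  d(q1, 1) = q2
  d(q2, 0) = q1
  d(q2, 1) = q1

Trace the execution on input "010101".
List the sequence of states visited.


Input: 010101
d(q0, 0) = q2
d(q2, 1) = q1
d(q1, 0) = q1
d(q1, 1) = q2
d(q2, 0) = q1
d(q1, 1) = q2


q0 -> q2 -> q1 -> q1 -> q2 -> q1 -> q2


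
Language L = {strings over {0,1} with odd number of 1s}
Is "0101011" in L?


count('1') = 4; 4 mod 2 = 0

No, "0101011" is not in L


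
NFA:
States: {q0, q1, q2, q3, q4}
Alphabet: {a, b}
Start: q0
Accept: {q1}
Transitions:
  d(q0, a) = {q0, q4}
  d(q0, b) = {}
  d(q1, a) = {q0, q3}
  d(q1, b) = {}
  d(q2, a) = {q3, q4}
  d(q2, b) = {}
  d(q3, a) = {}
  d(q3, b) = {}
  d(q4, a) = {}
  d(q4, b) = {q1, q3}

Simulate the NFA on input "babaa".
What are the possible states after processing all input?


Start: {q0}
  --b--> {}
  --a--> {}
  --b--> {}
  --a--> {}
  --a--> {}

{} (empty set, no valid transitions)


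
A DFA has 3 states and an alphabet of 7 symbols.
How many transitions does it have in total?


Each state has exactly one transition per symbol.
3 * 7 = 21

21


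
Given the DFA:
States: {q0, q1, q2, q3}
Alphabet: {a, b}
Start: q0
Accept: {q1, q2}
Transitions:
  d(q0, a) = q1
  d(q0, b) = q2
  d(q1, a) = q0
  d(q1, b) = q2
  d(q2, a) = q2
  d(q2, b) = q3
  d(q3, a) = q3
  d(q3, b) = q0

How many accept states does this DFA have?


Accept states listed: {q1, q2}
Counting: q1(1) q2(2)

2


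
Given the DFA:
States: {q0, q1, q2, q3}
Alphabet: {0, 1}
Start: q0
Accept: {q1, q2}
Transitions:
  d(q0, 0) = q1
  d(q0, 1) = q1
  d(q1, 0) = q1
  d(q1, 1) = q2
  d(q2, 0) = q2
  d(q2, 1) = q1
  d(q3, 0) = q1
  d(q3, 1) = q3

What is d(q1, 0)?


Looking up transition d(q1, 0)

q1


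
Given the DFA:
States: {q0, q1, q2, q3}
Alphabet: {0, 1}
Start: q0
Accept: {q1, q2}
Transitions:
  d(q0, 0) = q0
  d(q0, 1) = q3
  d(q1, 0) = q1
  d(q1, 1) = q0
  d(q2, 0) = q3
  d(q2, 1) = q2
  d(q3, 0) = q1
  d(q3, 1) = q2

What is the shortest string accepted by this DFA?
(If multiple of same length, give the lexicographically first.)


BFS by string length (lex-first path to each state shown):
  len 0: q0<-""
  len 1: q0<-"0", q3<-"1"
  len 2: q0<-"00", q1<-"10", q2<-"11", q3<-"01"
Found accept state at length 2.

"10"


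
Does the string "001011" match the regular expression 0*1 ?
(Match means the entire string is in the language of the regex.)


|string| = 6; first = '0'; last = '1'

No, "001011" does not match 0*1


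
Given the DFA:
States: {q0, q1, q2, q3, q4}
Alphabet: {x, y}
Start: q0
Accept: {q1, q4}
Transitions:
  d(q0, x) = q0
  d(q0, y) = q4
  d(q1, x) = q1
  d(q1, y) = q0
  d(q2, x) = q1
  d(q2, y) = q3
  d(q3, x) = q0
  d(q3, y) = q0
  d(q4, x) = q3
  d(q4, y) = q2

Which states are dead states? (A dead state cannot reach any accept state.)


Forward reachability from each state:
  q0 -> reaches accept state q1 (live)
  q1 -> reaches accept state q1 (live)
  q2 -> reaches accept state q1 (live)
  q3 -> reaches accept state q1 (live)
  q4 -> reaches accept state q1 (live)

None (all states can reach an accept state)


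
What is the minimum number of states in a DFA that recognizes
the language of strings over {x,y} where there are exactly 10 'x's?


States: count = 0, 1, ..., 10 (that's 11 states), plus a dead state for count > 10.
Total: 11 + 1 = 12. Accept = count-10 state.

12


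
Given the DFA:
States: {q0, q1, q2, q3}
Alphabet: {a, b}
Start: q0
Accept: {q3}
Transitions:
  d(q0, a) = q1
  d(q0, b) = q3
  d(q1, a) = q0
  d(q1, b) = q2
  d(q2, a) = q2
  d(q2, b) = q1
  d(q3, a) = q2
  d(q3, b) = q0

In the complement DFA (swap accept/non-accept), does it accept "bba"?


Trace: q0 -> q3 -> q0 -> q1
Final: q1
Original accept: {q3}
Complement: q1 is not in original accept

Yes, complement accepts (original rejects)


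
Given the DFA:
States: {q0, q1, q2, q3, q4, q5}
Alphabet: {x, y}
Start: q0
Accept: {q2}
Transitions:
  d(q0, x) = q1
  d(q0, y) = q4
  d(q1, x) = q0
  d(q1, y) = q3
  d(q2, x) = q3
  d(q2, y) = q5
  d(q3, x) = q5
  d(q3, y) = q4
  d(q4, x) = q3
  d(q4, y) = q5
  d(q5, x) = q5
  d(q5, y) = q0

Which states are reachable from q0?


BFS from q0:
  layer 0: {q0}
  layer 1: {q1, q4}
  layer 2: {q3, q5}

{q0, q1, q3, q4, q5}


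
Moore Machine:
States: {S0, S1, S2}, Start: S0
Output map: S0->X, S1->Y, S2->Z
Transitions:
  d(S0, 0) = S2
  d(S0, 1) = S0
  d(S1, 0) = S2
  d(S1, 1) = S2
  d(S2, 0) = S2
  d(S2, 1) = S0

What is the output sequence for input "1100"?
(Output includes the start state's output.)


Start: S0 (output X)
  --1--> S0 (output X)
  --1--> S0 (output X)
  --0--> S2 (output Z)
  --0--> S2 (output Z)

"XXXZZ"


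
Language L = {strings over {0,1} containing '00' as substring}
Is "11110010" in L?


'00' occurs at index 4

Yes, "11110010" is in L


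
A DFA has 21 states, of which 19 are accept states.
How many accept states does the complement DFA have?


Complement swaps accept and non-accept states.
21 - 19 = 2

2


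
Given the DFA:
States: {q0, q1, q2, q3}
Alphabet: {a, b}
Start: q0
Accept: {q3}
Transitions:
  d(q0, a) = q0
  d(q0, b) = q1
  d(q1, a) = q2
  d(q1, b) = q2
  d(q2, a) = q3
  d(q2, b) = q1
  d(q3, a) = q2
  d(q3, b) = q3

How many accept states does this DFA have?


Accept states listed: {q3}
Counting: q3(1)

1


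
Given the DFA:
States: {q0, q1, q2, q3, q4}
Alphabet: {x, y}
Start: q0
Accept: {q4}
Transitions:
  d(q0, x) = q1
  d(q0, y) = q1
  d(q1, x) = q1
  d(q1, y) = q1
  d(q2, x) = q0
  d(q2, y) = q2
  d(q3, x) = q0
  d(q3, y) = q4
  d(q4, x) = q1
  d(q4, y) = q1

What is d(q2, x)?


Looking up transition d(q2, x)

q0


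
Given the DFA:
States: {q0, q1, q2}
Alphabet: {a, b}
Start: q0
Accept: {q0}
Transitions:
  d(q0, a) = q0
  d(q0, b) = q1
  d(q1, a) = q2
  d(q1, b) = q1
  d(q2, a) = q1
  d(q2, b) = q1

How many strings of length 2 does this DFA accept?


Enumerating all length-2 strings:
  "aa" -> q0 [accept]
  "ab" -> q1 [reject]
  "ba" -> q2 [reject]
  "bb" -> q1 [reject]

1 out of 4


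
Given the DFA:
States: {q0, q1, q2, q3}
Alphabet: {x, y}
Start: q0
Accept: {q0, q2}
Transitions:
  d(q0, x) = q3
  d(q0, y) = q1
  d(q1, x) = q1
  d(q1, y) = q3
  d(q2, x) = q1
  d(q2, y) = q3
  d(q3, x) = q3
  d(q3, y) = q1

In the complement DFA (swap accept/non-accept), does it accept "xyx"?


Trace: q0 -> q3 -> q1 -> q1
Final: q1
Original accept: {q0, q2}
Complement: q1 is not in original accept

Yes, complement accepts (original rejects)


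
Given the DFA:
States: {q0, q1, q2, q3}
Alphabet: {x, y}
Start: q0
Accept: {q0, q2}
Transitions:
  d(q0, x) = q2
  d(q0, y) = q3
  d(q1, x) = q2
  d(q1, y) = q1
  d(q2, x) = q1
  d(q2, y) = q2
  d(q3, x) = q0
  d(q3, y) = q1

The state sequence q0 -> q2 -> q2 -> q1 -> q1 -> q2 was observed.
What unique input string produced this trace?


Trace back each transition to find the symbol:
  q0 --[x]--> q2
  q2 --[y]--> q2
  q2 --[x]--> q1
  q1 --[y]--> q1
  q1 --[x]--> q2

"xyxyx"


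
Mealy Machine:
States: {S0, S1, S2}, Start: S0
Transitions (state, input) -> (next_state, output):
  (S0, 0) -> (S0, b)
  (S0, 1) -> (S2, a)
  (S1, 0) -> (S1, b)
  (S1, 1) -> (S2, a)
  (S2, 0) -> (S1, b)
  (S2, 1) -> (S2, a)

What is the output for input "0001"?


Step-by-step:
  (S0, 0) -> (S0, b)
  (S0, 0) -> (S0, b)
  (S0, 0) -> (S0, b)
  (S0, 1) -> (S2, a)

"bbba"


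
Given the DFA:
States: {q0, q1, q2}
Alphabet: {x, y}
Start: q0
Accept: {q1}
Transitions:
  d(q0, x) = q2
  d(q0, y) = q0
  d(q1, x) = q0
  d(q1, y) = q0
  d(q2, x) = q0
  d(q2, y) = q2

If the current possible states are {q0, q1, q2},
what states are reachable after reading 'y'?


Apply transition on 'y' from each current state:
  d(q0, y) = q0
  d(q1, y) = q0
  d(q2, y) = q2

{q0, q2}


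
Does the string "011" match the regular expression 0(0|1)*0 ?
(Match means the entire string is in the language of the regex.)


|string| = 3; first = '0'; last = '1'

No, "011" does not match 0(0|1)*0


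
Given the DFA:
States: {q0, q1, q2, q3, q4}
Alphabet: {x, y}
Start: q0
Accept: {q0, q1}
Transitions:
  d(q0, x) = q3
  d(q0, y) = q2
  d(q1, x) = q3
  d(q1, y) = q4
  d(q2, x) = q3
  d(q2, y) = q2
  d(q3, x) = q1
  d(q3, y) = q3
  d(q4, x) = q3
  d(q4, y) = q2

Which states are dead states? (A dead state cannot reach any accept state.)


Forward reachability from each state:
  q0 -> reaches accept state q0 (live)
  q1 -> reaches accept state q1 (live)
  q2 -> reaches accept state q1 (live)
  q3 -> reaches accept state q1 (live)
  q4 -> reaches accept state q1 (live)

None (all states can reach an accept state)


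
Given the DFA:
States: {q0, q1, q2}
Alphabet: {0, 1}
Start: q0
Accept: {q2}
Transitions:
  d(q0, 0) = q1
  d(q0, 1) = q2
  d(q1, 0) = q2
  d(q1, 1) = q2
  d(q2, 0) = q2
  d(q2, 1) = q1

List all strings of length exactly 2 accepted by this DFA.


All strings of length 2: 4 total
Accepted: 3

"00", "01", "10"


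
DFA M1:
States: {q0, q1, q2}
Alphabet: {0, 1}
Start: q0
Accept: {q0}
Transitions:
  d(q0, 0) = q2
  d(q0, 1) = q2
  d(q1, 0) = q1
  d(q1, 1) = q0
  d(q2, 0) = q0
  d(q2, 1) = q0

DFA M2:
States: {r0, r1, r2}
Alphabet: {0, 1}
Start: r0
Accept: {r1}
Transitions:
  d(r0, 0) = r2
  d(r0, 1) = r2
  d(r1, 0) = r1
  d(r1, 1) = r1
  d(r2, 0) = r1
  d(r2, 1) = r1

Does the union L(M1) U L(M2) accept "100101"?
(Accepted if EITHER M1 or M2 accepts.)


M1: final=q0 accepted=True
M2: final=r1 accepted=True

Yes, union accepts


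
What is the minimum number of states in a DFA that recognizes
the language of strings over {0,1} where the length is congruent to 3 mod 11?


States track (length) mod 11.
Need 11 states: one per remainder 0..10; accept = remainder 3.

11


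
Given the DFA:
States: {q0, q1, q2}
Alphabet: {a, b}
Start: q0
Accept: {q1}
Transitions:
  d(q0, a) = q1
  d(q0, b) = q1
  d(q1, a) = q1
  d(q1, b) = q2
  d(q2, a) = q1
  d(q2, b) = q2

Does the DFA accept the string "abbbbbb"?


Trace: q0 -> q1 -> q2 -> q2 -> q2 -> q2 -> q2 -> q2
Final state: q2
Accept states: {q1}

No, rejected (final state q2 is not an accept state)


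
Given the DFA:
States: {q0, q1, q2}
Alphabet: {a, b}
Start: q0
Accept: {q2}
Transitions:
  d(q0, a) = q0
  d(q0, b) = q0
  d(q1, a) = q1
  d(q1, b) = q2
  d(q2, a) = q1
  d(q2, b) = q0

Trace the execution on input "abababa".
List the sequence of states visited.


Input: abababa
d(q0, a) = q0
d(q0, b) = q0
d(q0, a) = q0
d(q0, b) = q0
d(q0, a) = q0
d(q0, b) = q0
d(q0, a) = q0


q0 -> q0 -> q0 -> q0 -> q0 -> q0 -> q0 -> q0


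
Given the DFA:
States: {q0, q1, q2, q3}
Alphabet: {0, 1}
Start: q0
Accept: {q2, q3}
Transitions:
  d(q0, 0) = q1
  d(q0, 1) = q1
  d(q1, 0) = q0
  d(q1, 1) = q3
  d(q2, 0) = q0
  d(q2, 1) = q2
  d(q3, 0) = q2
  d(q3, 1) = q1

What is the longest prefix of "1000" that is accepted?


Run the DFA, marking each prefix where the state is accepting:
  "" -> q0 [reject]
  "1" -> q1 [reject]
  "10" -> q0 [reject]
  "100" -> q1 [reject]
  "1000" -> q0 [reject]

No prefix is accepted


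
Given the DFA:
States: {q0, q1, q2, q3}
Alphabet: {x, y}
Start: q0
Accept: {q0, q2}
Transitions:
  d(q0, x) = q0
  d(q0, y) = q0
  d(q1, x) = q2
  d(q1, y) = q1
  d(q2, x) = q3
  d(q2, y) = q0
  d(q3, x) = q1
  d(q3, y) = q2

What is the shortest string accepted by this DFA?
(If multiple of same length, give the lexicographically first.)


BFS by string length (lex-first path to each state shown):
  len 0: q0<-""
Found accept state at length 0.

"" (empty string)


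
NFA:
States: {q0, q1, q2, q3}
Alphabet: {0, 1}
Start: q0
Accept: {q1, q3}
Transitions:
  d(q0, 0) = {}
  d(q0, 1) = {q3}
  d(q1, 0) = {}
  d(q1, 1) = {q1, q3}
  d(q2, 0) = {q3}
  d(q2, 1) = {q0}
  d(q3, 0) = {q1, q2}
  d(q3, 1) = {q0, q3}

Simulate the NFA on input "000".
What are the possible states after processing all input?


Start: {q0}
  --0--> {}
  --0--> {}
  --0--> {}

{} (empty set, no valid transitions)


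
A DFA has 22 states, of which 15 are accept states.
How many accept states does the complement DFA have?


Complement swaps accept and non-accept states.
22 - 15 = 7

7


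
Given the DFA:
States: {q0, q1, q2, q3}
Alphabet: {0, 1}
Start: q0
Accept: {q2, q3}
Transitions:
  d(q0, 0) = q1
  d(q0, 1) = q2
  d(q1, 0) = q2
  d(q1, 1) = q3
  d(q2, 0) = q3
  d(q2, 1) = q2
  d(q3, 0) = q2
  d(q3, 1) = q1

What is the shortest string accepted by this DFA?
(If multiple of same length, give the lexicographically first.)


BFS by string length (lex-first path to each state shown):
  len 0: q0<-""
  len 1: q1<-"0", q2<-"1"
Found accept state at length 1.

"1"


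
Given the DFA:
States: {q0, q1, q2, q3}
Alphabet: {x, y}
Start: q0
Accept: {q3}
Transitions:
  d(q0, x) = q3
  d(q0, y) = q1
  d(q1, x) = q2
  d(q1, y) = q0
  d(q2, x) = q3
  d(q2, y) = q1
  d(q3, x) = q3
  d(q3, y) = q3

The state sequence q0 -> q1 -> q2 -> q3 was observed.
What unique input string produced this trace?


Trace back each transition to find the symbol:
  q0 --[y]--> q1
  q1 --[x]--> q2
  q2 --[x]--> q3

"yxx"


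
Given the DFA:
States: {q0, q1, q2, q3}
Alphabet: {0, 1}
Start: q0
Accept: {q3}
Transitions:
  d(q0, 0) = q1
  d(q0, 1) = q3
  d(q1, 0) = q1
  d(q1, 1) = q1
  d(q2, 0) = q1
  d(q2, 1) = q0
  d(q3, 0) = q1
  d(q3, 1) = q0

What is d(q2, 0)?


Looking up transition d(q2, 0)

q1


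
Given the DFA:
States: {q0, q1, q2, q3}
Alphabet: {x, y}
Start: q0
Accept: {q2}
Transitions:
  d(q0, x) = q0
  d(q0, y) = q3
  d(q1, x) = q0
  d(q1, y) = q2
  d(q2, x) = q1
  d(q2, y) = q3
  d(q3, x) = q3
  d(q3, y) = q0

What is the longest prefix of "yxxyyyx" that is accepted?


Run the DFA, marking each prefix where the state is accepting:
  "" -> q0 [reject]
  "y" -> q3 [reject]
  "yx" -> q3 [reject]
  "yxx" -> q3 [reject]
  "yxxy" -> q0 [reject]
  "yxxyy" -> q3 [reject]
  "yxxyyy" -> q0 [reject]
  "yxxyyyx" -> q0 [reject]

No prefix is accepted


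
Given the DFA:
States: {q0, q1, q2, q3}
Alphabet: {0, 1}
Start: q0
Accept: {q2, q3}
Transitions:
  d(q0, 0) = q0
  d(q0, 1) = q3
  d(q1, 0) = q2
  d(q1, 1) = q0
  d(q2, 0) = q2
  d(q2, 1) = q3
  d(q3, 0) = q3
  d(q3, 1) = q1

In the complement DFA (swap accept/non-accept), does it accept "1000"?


Trace: q0 -> q3 -> q3 -> q3 -> q3
Final: q3
Original accept: {q2, q3}
Complement: q3 is in original accept

No, complement rejects (original accepts)


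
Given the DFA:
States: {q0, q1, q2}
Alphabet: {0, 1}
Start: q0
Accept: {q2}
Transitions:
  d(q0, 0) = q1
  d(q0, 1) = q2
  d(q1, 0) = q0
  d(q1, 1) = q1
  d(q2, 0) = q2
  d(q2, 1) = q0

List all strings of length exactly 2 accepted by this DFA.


All strings of length 2: 4 total
Accepted: 1

"10"


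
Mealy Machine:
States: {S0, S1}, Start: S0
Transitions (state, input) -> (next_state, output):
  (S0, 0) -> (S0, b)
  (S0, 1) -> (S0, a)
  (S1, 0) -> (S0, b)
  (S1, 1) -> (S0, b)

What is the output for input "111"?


Step-by-step:
  (S0, 1) -> (S0, a)
  (S0, 1) -> (S0, a)
  (S0, 1) -> (S0, a)

"aaa"


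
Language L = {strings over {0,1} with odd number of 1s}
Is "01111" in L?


count('1') = 4; 4 mod 2 = 0

No, "01111" is not in L


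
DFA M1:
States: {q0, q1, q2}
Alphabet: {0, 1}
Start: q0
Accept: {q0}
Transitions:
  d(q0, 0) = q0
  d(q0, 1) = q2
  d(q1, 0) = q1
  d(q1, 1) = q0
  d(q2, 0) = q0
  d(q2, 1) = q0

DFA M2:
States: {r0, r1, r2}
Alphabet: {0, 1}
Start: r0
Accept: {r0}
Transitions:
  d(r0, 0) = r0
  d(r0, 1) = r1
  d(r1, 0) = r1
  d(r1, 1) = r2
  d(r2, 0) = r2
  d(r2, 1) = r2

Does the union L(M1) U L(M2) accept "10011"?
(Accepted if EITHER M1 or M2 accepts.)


M1: final=q0 accepted=True
M2: final=r2 accepted=False

Yes, union accepts


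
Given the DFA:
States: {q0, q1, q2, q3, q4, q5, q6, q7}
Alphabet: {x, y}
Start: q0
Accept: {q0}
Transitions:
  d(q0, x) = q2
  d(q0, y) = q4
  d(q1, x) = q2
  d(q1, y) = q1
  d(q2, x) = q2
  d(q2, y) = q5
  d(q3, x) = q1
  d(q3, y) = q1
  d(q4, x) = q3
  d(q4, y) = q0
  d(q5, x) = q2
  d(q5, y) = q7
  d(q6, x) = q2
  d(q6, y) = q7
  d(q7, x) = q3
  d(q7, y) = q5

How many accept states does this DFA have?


Accept states listed: {q0}
Counting: q0(1)

1


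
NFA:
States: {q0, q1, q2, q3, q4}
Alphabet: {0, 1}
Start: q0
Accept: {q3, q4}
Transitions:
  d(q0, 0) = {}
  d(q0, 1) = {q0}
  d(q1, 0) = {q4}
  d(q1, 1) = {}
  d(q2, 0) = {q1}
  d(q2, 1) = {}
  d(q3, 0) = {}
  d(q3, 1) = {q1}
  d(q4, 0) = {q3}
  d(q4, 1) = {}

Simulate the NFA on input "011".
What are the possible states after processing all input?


Start: {q0}
  --0--> {}
  --1--> {}
  --1--> {}

{} (empty set, no valid transitions)


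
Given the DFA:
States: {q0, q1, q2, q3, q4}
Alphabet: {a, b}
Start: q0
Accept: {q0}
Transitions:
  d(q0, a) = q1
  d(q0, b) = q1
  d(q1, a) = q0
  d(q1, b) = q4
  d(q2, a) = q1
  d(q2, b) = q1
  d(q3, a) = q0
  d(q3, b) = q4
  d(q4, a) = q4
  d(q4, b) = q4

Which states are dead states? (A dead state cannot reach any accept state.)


Forward reachability from each state:
  q0 -> reaches accept state q0 (live)
  q1 -> reaches accept state q0 (live)
  q2 -> reaches accept state q0 (live)
  q3 -> reaches accept state q0 (live)
  q4 -> reaches {q4}, no accept state (dead)

{q4}


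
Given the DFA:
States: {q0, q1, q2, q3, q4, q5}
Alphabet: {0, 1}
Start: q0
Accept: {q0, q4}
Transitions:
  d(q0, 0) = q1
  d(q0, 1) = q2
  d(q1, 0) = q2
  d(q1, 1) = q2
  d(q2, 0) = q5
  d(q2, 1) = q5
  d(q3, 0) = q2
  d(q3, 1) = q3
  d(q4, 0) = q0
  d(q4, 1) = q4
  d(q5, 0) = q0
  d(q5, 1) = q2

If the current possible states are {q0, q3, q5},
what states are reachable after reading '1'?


Apply transition on '1' from each current state:
  d(q0, 1) = q2
  d(q3, 1) = q3
  d(q5, 1) = q2

{q2, q3}


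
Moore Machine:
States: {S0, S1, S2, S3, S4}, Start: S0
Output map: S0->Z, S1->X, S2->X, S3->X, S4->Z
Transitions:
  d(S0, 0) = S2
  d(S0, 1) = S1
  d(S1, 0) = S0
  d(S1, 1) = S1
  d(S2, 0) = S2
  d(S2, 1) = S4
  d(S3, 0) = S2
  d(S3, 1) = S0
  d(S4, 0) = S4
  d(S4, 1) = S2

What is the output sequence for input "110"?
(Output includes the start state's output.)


Start: S0 (output Z)
  --1--> S1 (output X)
  --1--> S1 (output X)
  --0--> S0 (output Z)

"ZXXZ"


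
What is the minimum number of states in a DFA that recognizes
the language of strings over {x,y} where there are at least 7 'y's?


States: count = 0, 1, ..., 6, and a final '>= 7' state.
Total: 7 + 1 = 8. Accept = '>= 7' state.

8


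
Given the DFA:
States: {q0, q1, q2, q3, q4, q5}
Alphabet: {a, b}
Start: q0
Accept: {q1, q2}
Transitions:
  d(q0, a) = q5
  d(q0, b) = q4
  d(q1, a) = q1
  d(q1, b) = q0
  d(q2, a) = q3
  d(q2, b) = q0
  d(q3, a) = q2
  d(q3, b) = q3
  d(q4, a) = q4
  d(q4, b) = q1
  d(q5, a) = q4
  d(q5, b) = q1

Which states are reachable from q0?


BFS from q0:
  layer 0: {q0}
  layer 1: {q4, q5}
  layer 2: {q1}

{q0, q1, q4, q5}


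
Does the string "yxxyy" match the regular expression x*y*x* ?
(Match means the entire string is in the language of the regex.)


|string| = 5; first = 'y'; last = 'y'

No, "yxxyy" does not match x*y*x*


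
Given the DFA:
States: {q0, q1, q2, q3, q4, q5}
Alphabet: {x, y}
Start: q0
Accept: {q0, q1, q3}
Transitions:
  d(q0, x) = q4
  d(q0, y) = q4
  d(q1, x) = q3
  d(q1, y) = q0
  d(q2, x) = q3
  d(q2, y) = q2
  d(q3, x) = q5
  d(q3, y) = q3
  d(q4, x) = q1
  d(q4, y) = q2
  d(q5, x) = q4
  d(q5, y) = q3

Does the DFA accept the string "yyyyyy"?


Trace: q0 -> q4 -> q2 -> q2 -> q2 -> q2 -> q2
Final state: q2
Accept states: {q0, q1, q3}

No, rejected (final state q2 is not an accept state)


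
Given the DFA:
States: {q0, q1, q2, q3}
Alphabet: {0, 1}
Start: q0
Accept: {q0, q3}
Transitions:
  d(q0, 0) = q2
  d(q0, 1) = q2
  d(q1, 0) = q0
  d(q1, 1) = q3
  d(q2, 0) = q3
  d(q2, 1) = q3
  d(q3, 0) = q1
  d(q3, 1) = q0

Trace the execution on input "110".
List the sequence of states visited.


Input: 110
d(q0, 1) = q2
d(q2, 1) = q3
d(q3, 0) = q1


q0 -> q2 -> q3 -> q1


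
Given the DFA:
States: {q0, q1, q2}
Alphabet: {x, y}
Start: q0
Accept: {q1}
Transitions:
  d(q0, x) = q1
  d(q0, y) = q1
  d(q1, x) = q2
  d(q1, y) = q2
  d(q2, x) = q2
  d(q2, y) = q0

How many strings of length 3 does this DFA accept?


Enumerating all length-3 strings:
  "xxx" -> q2 [reject]
  "xxy" -> q0 [reject]
  "xyx" -> q2 [reject]
  "xyy" -> q0 [reject]
  "yxx" -> q2 [reject]
  "yxy" -> q0 [reject]
  "yyx" -> q2 [reject]
  "yyy" -> q0 [reject]

0 out of 8


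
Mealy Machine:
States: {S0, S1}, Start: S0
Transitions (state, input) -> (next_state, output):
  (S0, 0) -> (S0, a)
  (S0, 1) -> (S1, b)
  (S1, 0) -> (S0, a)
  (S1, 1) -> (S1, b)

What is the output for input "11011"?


Step-by-step:
  (S0, 1) -> (S1, b)
  (S1, 1) -> (S1, b)
  (S1, 0) -> (S0, a)
  (S0, 1) -> (S1, b)
  (S1, 1) -> (S1, b)

"bbabb"


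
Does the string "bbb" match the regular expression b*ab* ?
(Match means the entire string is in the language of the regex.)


|string| = 3; first = 'b'; last = 'b'

No, "bbb" does not match b*ab*


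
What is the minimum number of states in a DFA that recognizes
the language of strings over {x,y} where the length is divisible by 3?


States track (length) mod 3.
Need 3 states: one per remainder 0..2; accept = remainder 0.

3


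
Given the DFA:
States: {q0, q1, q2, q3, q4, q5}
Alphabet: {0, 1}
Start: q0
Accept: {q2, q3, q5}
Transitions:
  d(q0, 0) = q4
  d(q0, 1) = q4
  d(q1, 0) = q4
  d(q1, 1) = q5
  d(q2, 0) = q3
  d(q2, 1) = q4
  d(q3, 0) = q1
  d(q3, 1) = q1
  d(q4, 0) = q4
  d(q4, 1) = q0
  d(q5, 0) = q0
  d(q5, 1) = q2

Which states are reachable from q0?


BFS from q0:
  layer 0: {q0}
  layer 1: {q4}

{q0, q4}


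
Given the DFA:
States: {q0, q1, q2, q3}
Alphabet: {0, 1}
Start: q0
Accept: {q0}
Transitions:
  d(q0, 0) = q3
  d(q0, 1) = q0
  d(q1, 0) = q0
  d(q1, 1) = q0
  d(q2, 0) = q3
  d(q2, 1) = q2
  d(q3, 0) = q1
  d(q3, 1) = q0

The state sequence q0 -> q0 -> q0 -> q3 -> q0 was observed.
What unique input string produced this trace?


Trace back each transition to find the symbol:
  q0 --[1]--> q0
  q0 --[1]--> q0
  q0 --[0]--> q3
  q3 --[1]--> q0

"1101"


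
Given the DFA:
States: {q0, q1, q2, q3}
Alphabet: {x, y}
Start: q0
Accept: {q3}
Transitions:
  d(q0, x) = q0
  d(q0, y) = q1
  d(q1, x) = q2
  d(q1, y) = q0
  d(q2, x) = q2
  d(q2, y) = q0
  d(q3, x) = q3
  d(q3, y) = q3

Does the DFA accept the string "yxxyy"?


Trace: q0 -> q1 -> q2 -> q2 -> q0 -> q1
Final state: q1
Accept states: {q3}

No, rejected (final state q1 is not an accept state)


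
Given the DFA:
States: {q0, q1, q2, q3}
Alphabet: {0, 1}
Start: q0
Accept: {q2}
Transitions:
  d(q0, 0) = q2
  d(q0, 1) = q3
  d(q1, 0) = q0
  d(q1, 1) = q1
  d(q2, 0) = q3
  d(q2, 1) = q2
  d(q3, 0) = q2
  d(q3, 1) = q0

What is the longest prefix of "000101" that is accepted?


Run the DFA, marking each prefix where the state is accepting:
  "" -> q0 [reject]
  "0" -> q2 [accept]
  "00" -> q3 [reject]
  "000" -> q2 [accept]
  "0001" -> q2 [accept]
  "00010" -> q3 [reject]
  "000101" -> q0 [reject]

"0001"


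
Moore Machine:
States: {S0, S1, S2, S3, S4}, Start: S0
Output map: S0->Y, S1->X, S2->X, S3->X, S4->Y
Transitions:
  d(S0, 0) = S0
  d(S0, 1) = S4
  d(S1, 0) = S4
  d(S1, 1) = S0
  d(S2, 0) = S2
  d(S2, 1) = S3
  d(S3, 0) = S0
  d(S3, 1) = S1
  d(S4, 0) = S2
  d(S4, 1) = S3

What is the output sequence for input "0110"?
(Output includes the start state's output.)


Start: S0 (output Y)
  --0--> S0 (output Y)
  --1--> S4 (output Y)
  --1--> S3 (output X)
  --0--> S0 (output Y)

"YYYXY"


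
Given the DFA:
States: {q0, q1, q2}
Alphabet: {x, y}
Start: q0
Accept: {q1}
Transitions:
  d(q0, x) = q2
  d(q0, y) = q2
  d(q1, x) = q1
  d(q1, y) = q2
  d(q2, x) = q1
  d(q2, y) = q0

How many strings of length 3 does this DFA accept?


Enumerating all length-3 strings:
  "xxx" -> q1 [accept]
  "xxy" -> q2 [reject]
  "xyx" -> q2 [reject]
  "xyy" -> q2 [reject]
  "yxx" -> q1 [accept]
  "yxy" -> q2 [reject]
  "yyx" -> q2 [reject]
  "yyy" -> q2 [reject]

2 out of 8


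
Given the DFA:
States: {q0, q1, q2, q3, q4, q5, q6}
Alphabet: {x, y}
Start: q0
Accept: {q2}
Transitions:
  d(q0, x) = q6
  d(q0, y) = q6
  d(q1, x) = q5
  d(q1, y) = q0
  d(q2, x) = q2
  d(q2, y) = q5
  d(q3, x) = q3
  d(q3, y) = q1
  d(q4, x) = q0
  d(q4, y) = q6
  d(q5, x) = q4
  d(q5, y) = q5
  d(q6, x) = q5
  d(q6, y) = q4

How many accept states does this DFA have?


Accept states listed: {q2}
Counting: q2(1)

1


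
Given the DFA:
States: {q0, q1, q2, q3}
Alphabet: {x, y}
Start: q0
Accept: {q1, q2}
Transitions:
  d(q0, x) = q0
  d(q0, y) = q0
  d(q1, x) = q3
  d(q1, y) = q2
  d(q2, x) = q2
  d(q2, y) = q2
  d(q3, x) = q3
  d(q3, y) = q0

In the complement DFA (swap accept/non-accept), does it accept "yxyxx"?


Trace: q0 -> q0 -> q0 -> q0 -> q0 -> q0
Final: q0
Original accept: {q1, q2}
Complement: q0 is not in original accept

Yes, complement accepts (original rejects)


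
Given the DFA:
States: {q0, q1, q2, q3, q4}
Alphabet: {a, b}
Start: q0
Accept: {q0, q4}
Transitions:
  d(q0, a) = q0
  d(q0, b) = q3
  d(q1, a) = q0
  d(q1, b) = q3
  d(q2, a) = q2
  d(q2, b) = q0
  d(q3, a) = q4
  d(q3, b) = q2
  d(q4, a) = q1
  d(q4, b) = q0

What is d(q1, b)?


Looking up transition d(q1, b)

q3


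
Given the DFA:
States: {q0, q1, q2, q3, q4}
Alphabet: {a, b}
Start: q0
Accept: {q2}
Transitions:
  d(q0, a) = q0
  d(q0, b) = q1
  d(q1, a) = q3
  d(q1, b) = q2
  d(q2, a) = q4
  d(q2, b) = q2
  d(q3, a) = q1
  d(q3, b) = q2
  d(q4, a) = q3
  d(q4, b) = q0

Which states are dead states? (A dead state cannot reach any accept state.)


Forward reachability from each state:
  q0 -> reaches accept state q2 (live)
  q1 -> reaches accept state q2 (live)
  q2 -> reaches accept state q2 (live)
  q3 -> reaches accept state q2 (live)
  q4 -> reaches accept state q2 (live)

None (all states can reach an accept state)


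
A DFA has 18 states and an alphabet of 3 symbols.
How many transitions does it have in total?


Each state has exactly one transition per symbol.
18 * 3 = 54

54


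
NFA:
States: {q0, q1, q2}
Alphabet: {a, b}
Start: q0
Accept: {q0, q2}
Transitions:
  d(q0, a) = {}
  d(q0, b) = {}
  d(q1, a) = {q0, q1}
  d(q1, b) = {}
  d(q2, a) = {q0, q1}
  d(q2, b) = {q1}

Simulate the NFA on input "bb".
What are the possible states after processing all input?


Start: {q0}
  --b--> {}
  --b--> {}

{} (empty set, no valid transitions)


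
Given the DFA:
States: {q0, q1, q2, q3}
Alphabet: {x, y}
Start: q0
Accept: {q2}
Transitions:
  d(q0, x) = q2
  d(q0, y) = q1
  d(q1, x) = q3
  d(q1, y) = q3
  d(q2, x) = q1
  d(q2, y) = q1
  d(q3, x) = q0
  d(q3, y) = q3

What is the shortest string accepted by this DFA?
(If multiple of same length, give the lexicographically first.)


BFS by string length (lex-first path to each state shown):
  len 0: q0<-""
  len 1: q1<-"y", q2<-"x"
Found accept state at length 1.

"x"


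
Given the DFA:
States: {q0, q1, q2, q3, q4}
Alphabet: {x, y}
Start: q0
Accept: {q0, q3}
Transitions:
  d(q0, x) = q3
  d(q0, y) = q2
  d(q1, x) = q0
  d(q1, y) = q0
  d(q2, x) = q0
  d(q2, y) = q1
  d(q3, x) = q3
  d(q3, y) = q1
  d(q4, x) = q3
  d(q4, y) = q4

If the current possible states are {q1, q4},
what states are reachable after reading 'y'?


Apply transition on 'y' from each current state:
  d(q1, y) = q0
  d(q4, y) = q4

{q0, q4}
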